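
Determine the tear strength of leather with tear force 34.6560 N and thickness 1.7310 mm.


Formula: Tear strength = force / thickness
Substituting: Tear strength = 34.6560 / 1.7310
Result: 20.0208 N/mm


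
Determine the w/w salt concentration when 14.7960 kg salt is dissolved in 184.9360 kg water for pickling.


Formula: Conc = salt / (water + salt) * 100
Substituting: Conc = 14.7960 / (184.9360 + 14.7960) * 100
Result: 7.4079 %


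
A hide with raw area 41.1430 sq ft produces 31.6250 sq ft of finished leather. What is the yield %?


Formula: Yield = finished / raw * 100
Substituting: Yield = 31.6250 / 41.1430 * 100
Result: 76.8661 %


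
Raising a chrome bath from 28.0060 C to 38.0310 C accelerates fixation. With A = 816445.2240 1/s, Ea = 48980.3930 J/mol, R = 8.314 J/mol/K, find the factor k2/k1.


T1 = 28.0060 + 273.15 = 301.1560 K; T2 = 38.0310 + 273.15 = 311.1810 K
k1 = A * exp(-Ea/(R*T1)) = 816445.2240 * exp(-48980.3930/(8.314*301.1560)) = 0.00260683 1/s
k2 = A * exp(-Ea/(R*T2)) = 816445.2240 * exp(-48980.3930/(8.314*311.1810)) = 0.00489568 1/s
k2/k1 = 0.00489568 / 0.00260683 = 1.8780


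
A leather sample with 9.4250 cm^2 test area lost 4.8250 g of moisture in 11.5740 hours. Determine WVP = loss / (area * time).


Formula: WVP = loss / (area * time)
Substituting: WVP = 4.8250 / (9.4250 * 11.5740)
Result: 0.0442316 g/(cm^2*hr)


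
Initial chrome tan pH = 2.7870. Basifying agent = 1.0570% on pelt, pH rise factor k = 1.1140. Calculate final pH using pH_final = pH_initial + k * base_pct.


Formula: pH_final = pH_initial + k * base_pct
Substituting: pH_final = 2.7870 + 1.1140 * 1.0570
Result: 3.9645


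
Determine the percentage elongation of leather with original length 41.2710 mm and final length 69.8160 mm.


Formula: Elongation = (Lf - L0) / L0 * 100
Substituting: Elongation = (69.8160 - 41.2710) / 41.2710 * 100
Result: 69.1648 %


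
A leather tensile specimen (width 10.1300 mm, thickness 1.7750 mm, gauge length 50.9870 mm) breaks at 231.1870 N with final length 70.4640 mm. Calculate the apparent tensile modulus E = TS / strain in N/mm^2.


TS = F / (w * t) = 231.1870 / (10.1300 * 1.7750) = 12.8575 N/mm^2
strain = (Lf - L0) / L0 = (70.4640 - 50.9870) / 50.9870 = 0.3820
E = TS / strain = 12.8575 / 0.3820 = 33.6584 N/mm^2


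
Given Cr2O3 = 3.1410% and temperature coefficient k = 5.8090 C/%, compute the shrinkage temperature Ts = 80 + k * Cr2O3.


Formula: Ts = 80 + k * Cr2O3
Substituting: Ts = 80 + 5.8090 * 3.1410
Result: 98.2461 C


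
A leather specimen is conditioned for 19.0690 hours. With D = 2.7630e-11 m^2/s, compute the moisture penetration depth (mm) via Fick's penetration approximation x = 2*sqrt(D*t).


t = 19.0690 hr * 3600 = 68648.4000 s
D * t = 2.7630e-11 * 68648.4000 = 1.8968e-06
x = 2 * sqrt(D*t) = 2 * sqrt(1.8968e-06) = 0.00275445 m = 2.7545 mm


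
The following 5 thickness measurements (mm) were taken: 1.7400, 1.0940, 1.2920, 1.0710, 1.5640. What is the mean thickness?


Formula: Average = sum / n
Substituting: Average = 6.7610 / 5
Result: 1.3522 mm


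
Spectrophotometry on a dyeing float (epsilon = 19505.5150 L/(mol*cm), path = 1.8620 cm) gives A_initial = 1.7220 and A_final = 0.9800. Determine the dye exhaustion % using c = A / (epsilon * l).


c_initial = A_i / (epsilon * l) = 1.7220 / (19505.5150 * 1.8620) = 4.7413e-05 mol/L
c_final = A_f / (epsilon * l) = 0.9800 / (19505.5150 * 1.8620) = 2.6983e-05 mol/L
Exhaustion = (c_initial - c_final) / c_initial * 100 = (4.7413e-05 - 2.6983e-05) / 4.7413e-05 * 100 = 43.0894 %


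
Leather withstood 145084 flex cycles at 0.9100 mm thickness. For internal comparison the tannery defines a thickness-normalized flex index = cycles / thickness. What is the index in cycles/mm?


Formula: Index = cycles / thickness
Substituting: Index = 145084 / 0.9100
Result: 159432.9670 cycles/mm


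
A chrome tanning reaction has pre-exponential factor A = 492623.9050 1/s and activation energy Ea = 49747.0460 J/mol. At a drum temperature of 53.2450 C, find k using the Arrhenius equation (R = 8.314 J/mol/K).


T_K = T_C + 273.15 = 53.2450 + 273.15 = 326.3950 K
exponent = -Ea / (R * T_K) = -49747.0460 / (8.314 * 326.3950) = -18.3322
k = A * exp(exponent) = 492623.9050 * exp(-18.3322) = 0.00538216 1/s


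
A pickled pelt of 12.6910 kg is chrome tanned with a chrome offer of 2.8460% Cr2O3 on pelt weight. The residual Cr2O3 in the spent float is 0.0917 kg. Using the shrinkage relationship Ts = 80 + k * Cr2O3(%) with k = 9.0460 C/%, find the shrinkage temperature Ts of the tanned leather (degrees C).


Offered = pelt * offer_pct / 100 = 12.6910 * 2.8460 / 100 = 0.3612 kg
Uptake = offered - residual = 0.3612 - 0.0917 = 0.2695 kg
Cr2O3% on pelt = uptake / pelt * 100 = 0.2695 / 12.6910 * 100 = 2.1234 %
Ts = 80 + k * Cr2O3% = 80 + 9.0460 * 2.1234 = 99.2086 C


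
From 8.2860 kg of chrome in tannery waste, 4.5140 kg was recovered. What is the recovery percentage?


Formula: Recovery = recovered / input * 100
Substituting: Recovery = 4.5140 / 8.2860 * 100
Result: 54.4774 %


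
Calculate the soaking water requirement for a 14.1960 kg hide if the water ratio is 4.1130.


Formula: Water = hide_weight * ratio
Substituting: Water = 14.1960 * 4.1130
Result: 58.3881 kg


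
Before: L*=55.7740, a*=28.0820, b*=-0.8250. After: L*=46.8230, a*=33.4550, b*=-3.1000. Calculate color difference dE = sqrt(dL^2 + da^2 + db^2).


dL = -8.9510, da = 5.3730, db = -2.2750
dE = sqrt((-8.9510)^2 + 5.3730^2 + (-2.2750)^2) = 10.6848


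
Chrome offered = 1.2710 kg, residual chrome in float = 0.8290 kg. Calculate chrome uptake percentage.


Formula: Uptake = (offered - residual) / offered * 100
Substituting: Uptake = (1.2710 - 0.8290) / 1.2710 * 100
Result: 34.7758 %


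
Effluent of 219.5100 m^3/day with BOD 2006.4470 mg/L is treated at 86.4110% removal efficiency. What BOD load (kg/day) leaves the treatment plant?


Load_in = volume * conc / 1000 = 219.5100 * 2006.4470 / 1000 = 440.4352 kg/day
Removed = Load_in * eff / 100 = 440.4352 * 86.4110 / 100 = 380.5844 kg/day
Load_out = Load_in - Removed = 440.4352 - 380.5844 = 59.8507 kg/day


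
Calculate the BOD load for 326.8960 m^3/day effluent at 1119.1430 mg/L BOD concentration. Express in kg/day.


Formula: BOD_load = volume * conc / 1000
Substituting: BOD_load = 326.8960 * 1119.1430 / 1000
Result: 365.8434 kg/day


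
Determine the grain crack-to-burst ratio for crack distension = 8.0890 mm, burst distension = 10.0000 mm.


Formula: Ratio = crack / burst
Substituting: Ratio = 8.0890 / 10.0000
Result: 0.8089


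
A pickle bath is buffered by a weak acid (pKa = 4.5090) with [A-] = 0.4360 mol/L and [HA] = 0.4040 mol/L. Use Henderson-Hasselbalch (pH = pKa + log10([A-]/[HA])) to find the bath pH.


ratio = [A-] / [HA] = 0.4360 / 0.4040 = 1.0792
log10(ratio) = 0.0331051
pH = pKa + log10(ratio) = 4.5090 + 0.0331051 = 4.5421


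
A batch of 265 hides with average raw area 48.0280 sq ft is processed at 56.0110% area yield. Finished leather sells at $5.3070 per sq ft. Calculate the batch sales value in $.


Raw_total = N * avg_area = 265 * 48.0280 = 12727.4200 sq ft
Finished = Raw_total * yield / 100 = 12727.4200 * 56.0110 / 100 = 7128.7552 sq ft
Value = Finished * price = 7128.7552 * 5.3070 = 37832.3039 $


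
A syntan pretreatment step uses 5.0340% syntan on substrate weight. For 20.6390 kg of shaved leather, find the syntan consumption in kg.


Formula: Syntan = substrate * pct / 100
Substituting: Syntan = 20.6390 * 5.0340 / 100
Result: 1.0390 kg


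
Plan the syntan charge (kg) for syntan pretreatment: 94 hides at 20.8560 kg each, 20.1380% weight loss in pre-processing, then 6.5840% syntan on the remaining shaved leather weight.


Total_raw = N * avg_wt = 94 * 20.8560 = 1960.4640 kg
Substrate = Total_raw * (1 - loss/100) = 1960.4640 * (1 - 20.1380/100) = 1565.6658 kg
Syntan = Substrate * pct / 100 = 1565.6658 * 6.5840 / 100 = 103.0834 kg


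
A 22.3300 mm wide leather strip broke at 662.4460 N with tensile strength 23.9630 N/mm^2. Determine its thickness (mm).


Formula: t = F / (TS * w)
Substituting: t = 662.4460 / (23.9630 * 22.3300)
Result: 1.2380 mm


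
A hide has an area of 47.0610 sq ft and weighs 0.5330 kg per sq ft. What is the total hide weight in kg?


Formula: Weight = area * weight_per_sqft
Substituting: Weight = 47.0610 * 0.5330
Result: 25.0835 kg


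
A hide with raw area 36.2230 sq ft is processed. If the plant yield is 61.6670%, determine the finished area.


Formula: finished = raw * yield / 100
Substituting: finished = 36.2230 * 61.6670 / 100
Result: 22.3376 sq ft


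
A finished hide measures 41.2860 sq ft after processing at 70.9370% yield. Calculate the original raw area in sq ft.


Formula: raw = finished * 100 / yield
Substituting: raw = 41.2860 * 100 / 70.9370
Result: 58.2009 sq ft


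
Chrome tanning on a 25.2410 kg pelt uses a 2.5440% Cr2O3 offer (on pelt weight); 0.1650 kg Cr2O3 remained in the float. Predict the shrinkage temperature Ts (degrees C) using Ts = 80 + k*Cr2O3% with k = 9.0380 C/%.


Offered = pelt * offer_pct / 100 = 25.2410 * 2.5440 / 100 = 0.6421 kg
Uptake = offered - residual = 0.6421 - 0.1650 = 0.4771 kg
Cr2O3% on pelt = uptake / pelt * 100 = 0.4771 / 25.2410 * 100 = 1.8903 %
Ts = 80 + k * Cr2O3% = 80 + 9.0380 * 1.8903 = 97.0845 C


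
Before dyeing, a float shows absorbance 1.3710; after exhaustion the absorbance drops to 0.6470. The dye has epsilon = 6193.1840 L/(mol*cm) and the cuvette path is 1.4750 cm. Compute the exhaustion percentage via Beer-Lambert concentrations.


c_initial = A_i / (epsilon * l) = 1.3710 / (6193.1840 * 1.4750) = 1.5008e-04 mol/L
c_final = A_f / (epsilon * l) = 0.6470 / (6193.1840 * 1.4750) = 7.0827e-05 mol/L
Exhaustion = (c_initial - c_final) / c_initial * 100 = (1.5008e-04 - 7.0827e-05) / 1.5008e-04 * 100 = 52.8082 %


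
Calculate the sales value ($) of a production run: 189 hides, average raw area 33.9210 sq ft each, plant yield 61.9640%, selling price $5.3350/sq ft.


Raw_total = N * avg_area = 189 * 33.9210 = 6411.0690 sq ft
Finished = Raw_total * yield / 100 = 6411.0690 * 61.9640 / 100 = 3972.5548 sq ft
Value = Finished * price = 3972.5548 * 5.3350 = 21193.5798 $


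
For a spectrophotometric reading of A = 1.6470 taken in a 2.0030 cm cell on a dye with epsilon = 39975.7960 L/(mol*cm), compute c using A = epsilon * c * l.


Formula: c = A / (epsilon * l)
Substituting: c = 1.6470 / (39975.7960 * 2.0030)
Result: 2.0569e-05 mol/L


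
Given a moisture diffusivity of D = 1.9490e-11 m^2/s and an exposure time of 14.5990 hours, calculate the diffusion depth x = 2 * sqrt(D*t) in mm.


t = 14.5990 hr * 3600 = 52556.4000 s
D * t = 1.9490e-11 * 52556.4000 = 1.0243e-06
x = 2 * sqrt(D*t) = 2 * sqrt(1.0243e-06) = 0.00202418 m = 2.0242 mm


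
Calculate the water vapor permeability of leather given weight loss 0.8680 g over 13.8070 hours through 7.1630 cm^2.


Formula: WVP = loss / (area * time)
Substituting: WVP = 0.8680 / (7.1630 * 13.8070)
Result: 0.00877658 g/(cm^2*hr)


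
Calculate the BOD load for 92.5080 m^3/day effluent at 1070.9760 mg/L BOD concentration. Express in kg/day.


Formula: BOD_load = volume * conc / 1000
Substituting: BOD_load = 92.5080 * 1070.9760 / 1000
Result: 99.0738 kg/day


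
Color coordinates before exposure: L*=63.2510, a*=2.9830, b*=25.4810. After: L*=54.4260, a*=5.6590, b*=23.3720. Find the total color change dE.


dL = -8.8250, da = 2.6760, db = -2.1090
dE = sqrt((-8.8250)^2 + 2.6760^2 + (-2.1090)^2) = 9.4599


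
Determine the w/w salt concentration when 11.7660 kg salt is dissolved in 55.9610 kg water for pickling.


Formula: Conc = salt / (water + salt) * 100
Substituting: Conc = 11.7660 / (55.9610 + 11.7660) * 100
Result: 17.3727 %


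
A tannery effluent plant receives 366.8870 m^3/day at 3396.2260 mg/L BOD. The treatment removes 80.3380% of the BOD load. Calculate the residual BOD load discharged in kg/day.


Load_in = volume * conc / 1000 = 366.8870 * 3396.2260 / 1000 = 1246.0312 kg/day
Removed = Load_in * eff / 100 = 1246.0312 * 80.3380 / 100 = 1001.0365 kg/day
Load_out = Load_in - Removed = 1246.0312 - 1001.0365 = 244.9946 kg/day


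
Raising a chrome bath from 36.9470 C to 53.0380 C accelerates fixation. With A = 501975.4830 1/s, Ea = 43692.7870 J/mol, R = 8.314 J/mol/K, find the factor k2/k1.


T1 = 36.9470 + 273.15 = 310.0970 K; T2 = 53.0380 + 273.15 = 326.1880 K
k1 = A * exp(-Ea/(R*T1)) = 501975.4830 * exp(-43692.7870/(8.314*310.0970)) = 0.0219046 1/s
k2 = A * exp(-Ea/(R*T2)) = 501975.4830 * exp(-43692.7870/(8.314*326.1880)) = 0.0505377 1/s
k2/k1 = 0.0505377 / 0.0219046 = 2.3072


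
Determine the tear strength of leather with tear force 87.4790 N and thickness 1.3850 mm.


Formula: Tear strength = force / thickness
Substituting: Tear strength = 87.4790 / 1.3850
Result: 63.1617 N/mm


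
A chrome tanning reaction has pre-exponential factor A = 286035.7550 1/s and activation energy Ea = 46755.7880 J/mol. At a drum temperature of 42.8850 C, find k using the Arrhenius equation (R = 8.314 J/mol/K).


T_K = T_C + 273.15 = 42.8850 + 273.15 = 316.0350 K
exponent = -Ea / (R * T_K) = -46755.7880 / (8.314 * 316.0350) = -17.7947
k = A * exp(exponent) = 286035.7550 * exp(-17.7947) = 0.0053492 1/s


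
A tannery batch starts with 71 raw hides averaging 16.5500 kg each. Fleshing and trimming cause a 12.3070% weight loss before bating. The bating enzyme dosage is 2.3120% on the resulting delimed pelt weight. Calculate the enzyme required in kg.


Total_raw = N * avg_wt = 71 * 16.5500 = 1175.0500 kg
Substrate = Total_raw * (1 - loss/100) = 1175.0500 * (1 - 12.3070/100) = 1030.4366 kg
Enzyme = Substrate * pct / 100 = 1030.4366 * 2.3120 / 100 = 23.8237 kg


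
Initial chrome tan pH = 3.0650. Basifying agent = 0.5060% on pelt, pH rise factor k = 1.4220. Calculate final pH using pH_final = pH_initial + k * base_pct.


Formula: pH_final = pH_initial + k * base_pct
Substituting: pH_final = 3.0650 + 1.4220 * 0.5060
Result: 3.7845


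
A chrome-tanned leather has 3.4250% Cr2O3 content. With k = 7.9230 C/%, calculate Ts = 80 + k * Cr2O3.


Formula: Ts = 80 + k * Cr2O3
Substituting: Ts = 80 + 7.9230 * 3.4250
Result: 107.1363 C


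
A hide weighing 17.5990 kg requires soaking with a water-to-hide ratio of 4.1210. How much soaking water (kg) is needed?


Formula: Water = hide_weight * ratio
Substituting: Water = 17.5990 * 4.1210
Result: 72.5255 kg


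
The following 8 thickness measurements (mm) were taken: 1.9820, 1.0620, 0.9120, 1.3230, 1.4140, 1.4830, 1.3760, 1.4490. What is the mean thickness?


Formula: Average = sum / n
Substituting: Average = 11.0010 / 8
Result: 1.3751 mm


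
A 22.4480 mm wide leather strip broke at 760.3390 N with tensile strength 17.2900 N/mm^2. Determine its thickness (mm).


Formula: t = F / (TS * w)
Substituting: t = 760.3390 / (17.2900 * 22.4480)
Result: 1.9590 mm


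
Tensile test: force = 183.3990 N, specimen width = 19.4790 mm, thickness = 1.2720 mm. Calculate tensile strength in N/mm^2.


Formula: TS = force / (width * thickness)
Substituting: TS = 183.3990 / (19.4790 * 1.2720)
Result: 7.4019 N/mm^2


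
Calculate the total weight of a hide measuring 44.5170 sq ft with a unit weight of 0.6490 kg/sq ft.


Formula: Weight = area * weight_per_sqft
Substituting: Weight = 44.5170 * 0.6490
Result: 28.8915 kg


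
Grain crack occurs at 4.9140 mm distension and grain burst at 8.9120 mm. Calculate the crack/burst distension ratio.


Formula: Ratio = crack / burst
Substituting: Ratio = 4.9140 / 8.9120
Result: 0.5514


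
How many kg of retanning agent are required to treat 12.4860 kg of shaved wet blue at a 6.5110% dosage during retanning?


Formula: Retan = substrate * pct / 100
Substituting: Retan = 12.4860 * 6.5110 / 100
Result: 0.8130 kg


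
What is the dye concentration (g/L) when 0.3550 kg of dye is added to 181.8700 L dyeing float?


Formula: Conc = dye_mass(kg) / volume(L) * 1000
Substituting: Conc = 0.3550 / 181.8700 * 1000
Result: 1.9519 g/L


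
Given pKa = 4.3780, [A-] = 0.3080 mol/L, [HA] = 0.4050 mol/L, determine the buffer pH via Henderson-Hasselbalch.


ratio = [A-] / [HA] = 0.3080 / 0.4050 = 0.7605
log10(ratio) = -0.1189
pH = pKa + log10(ratio) = 4.3780 - 0.1189 = 4.2591


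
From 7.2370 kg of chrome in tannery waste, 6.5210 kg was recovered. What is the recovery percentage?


Formula: Recovery = recovered / input * 100
Substituting: Recovery = 6.5210 / 7.2370 * 100
Result: 90.1064 %


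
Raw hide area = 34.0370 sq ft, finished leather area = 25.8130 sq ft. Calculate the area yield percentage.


Formula: Yield = finished / raw * 100
Substituting: Yield = 25.8130 / 34.0370 * 100
Result: 75.8381 %


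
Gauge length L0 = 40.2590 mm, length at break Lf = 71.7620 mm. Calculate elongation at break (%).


Formula: Elongation = (Lf - L0) / L0 * 100
Substituting: Elongation = (71.7620 - 40.2590) / 40.2590 * 100
Result: 78.2508 %


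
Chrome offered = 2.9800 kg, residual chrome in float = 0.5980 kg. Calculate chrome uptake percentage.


Formula: Uptake = (offered - residual) / offered * 100
Substituting: Uptake = (2.9800 - 0.5980) / 2.9800 * 100
Result: 79.9329 %


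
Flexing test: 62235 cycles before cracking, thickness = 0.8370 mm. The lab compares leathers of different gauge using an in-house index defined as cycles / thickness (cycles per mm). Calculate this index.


Formula: Index = cycles / thickness
Substituting: Index = 62235 / 0.8370
Result: 74354.8387 cycles/mm


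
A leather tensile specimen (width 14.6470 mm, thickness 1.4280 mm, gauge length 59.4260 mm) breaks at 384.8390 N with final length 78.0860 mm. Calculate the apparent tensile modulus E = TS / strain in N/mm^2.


TS = F / (w * t) = 384.8390 / (14.6470 * 1.4280) = 18.3993 N/mm^2
strain = (Lf - L0) / L0 = (78.0860 - 59.4260) / 59.4260 = 0.3140
E = TS / strain = 18.3993 / 0.3140 = 58.5959 N/mm^2


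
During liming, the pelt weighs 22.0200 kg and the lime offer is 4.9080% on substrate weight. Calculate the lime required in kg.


Formula: Lime = substrate * pct / 100
Substituting: Lime = 22.0200 * 4.9080 / 100
Result: 1.0807 kg


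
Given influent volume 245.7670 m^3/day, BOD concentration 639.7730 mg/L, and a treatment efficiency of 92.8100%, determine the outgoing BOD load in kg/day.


Load_in = volume * conc / 1000 = 245.7670 * 639.7730 / 1000 = 157.2351 kg/day
Removed = Load_in * eff / 100 = 157.2351 * 92.8100 / 100 = 145.9299 kg/day
Load_out = Load_in - Removed = 157.2351 - 145.9299 = 11.3052 kg/day


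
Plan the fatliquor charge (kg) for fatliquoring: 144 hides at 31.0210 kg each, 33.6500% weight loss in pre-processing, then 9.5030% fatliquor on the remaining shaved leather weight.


Total_raw = N * avg_wt = 144 * 31.0210 = 4467.0240 kg
Substrate = Total_raw * (1 - loss/100) = 4467.0240 * (1 - 33.6500/100) = 2963.8704 kg
Fat = Substrate * pct / 100 = 2963.8704 * 9.5030 / 100 = 281.6566 kg


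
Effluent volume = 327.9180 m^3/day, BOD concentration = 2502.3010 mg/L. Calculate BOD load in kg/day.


Formula: BOD_load = volume * conc / 1000
Substituting: BOD_load = 327.9180 * 2502.3010 / 1000
Result: 820.5495 kg/day


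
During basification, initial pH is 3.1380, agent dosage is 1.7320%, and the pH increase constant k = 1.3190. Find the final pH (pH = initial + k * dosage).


Formula: pH_final = pH_initial + k * base_pct
Substituting: pH_final = 3.1380 + 1.3190 * 1.7320
Result: 5.4225


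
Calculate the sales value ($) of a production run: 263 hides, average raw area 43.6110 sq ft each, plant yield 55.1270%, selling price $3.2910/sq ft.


Raw_total = N * avg_area = 263 * 43.6110 = 11469.6930 sq ft
Finished = Raw_total * yield / 100 = 11469.6930 * 55.1270 / 100 = 6322.8977 sq ft
Value = Finished * price = 6322.8977 * 3.2910 = 20808.6562 $


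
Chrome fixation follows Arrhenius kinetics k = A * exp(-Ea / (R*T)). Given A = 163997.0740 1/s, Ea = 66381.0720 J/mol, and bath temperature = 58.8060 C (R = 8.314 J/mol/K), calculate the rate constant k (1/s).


T_K = T_C + 273.15 = 58.8060 + 273.15 = 331.9560 K
exponent = -Ea / (R * T_K) = -66381.0720 / (8.314 * 331.9560) = -24.0521
k = A * exp(exponent) = 163997.0740 * exp(-24.0521) = 5.8766e-06 1/s


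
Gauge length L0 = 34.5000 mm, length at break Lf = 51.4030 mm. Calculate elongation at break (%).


Formula: Elongation = (Lf - L0) / L0 * 100
Substituting: Elongation = (51.4030 - 34.5000) / 34.5000 * 100
Result: 48.9942 %


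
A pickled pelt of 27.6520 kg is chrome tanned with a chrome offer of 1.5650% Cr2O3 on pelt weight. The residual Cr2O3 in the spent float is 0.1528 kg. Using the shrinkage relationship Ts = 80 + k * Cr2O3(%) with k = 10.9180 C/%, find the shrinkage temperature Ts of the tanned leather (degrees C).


Offered = pelt * offer_pct / 100 = 27.6520 * 1.5650 / 100 = 0.4328 kg
Uptake = offered - residual = 0.4328 - 0.1528 = 0.2800 kg
Cr2O3% on pelt = uptake / pelt * 100 = 0.2800 / 27.6520 * 100 = 1.0124 %
Ts = 80 + k * Cr2O3% = 80 + 10.9180 * 1.0124 = 91.0536 C


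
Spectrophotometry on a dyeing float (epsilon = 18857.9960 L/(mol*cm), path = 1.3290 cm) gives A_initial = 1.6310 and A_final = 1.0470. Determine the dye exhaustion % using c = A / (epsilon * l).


c_initial = A_i / (epsilon * l) = 1.6310 / (18857.9960 * 1.3290) = 6.5078e-05 mol/L
c_final = A_f / (epsilon * l) = 1.0470 / (18857.9960 * 1.3290) = 4.1776e-05 mol/L
Exhaustion = (c_initial - c_final) / c_initial * 100 = (6.5078e-05 - 4.1776e-05) / 6.5078e-05 * 100 = 35.8063 %


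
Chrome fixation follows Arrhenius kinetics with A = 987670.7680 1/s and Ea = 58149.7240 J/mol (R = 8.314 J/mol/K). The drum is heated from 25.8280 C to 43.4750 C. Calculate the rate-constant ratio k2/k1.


T1 = 25.8280 + 273.15 = 298.9780 K; T2 = 43.4750 + 273.15 = 316.6250 K
k1 = A * exp(-Ea/(R*T1)) = 987670.7680 * exp(-58149.7240/(8.314*298.9780)) = 6.8371e-05 1/s
k2 = A * exp(-Ea/(R*T2)) = 987670.7680 * exp(-58149.7240/(8.314*316.6250)) = 2.5184e-04 1/s
k2/k1 = 2.5184e-04 / 6.8371e-05 = 3.6834


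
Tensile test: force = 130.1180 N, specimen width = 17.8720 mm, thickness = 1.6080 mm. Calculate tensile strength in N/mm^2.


Formula: TS = force / (width * thickness)
Substituting: TS = 130.1180 / (17.8720 * 1.6080)
Result: 4.5277 N/mm^2


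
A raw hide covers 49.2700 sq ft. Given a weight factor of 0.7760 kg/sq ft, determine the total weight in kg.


Formula: Weight = area * weight_per_sqft
Substituting: Weight = 49.2700 * 0.7760
Result: 38.2335 kg


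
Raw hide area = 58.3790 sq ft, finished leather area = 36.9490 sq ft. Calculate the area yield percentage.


Formula: Yield = finished / raw * 100
Substituting: Yield = 36.9490 / 58.3790 * 100
Result: 63.2916 %


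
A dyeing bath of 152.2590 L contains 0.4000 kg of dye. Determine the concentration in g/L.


Formula: Conc = dye_mass(kg) / volume(L) * 1000
Substituting: Conc = 0.4000 / 152.2590 * 1000
Result: 2.6271 g/L


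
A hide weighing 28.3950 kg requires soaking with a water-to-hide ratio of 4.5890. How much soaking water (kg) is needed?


Formula: Water = hide_weight * ratio
Substituting: Water = 28.3950 * 4.5890
Result: 130.3047 kg


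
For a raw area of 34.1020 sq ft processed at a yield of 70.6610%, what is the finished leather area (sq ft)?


Formula: finished = raw * yield / 100
Substituting: finished = 34.1020 * 70.6610 / 100
Result: 24.0968 sq ft


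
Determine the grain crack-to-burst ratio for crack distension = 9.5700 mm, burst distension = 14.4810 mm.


Formula: Ratio = crack / burst
Substituting: Ratio = 9.5700 / 14.4810
Result: 0.6609


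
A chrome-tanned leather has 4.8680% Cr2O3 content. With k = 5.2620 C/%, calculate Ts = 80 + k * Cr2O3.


Formula: Ts = 80 + k * Cr2O3
Substituting: Ts = 80 + 5.2620 * 4.8680
Result: 105.6154 C


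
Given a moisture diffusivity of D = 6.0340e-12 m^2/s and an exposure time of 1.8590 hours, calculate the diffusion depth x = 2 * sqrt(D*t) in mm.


t = 1.8590 hr * 3600 = 6692.4000 s
D * t = 6.0340e-12 * 6692.4000 = 4.0382e-08
x = 2 * sqrt(D*t) = 2 * sqrt(4.0382e-08) = 4.0191e-04 m = 0.4019 mm


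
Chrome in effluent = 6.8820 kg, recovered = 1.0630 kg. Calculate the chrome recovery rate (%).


Formula: Recovery = recovered / input * 100
Substituting: Recovery = 1.0630 / 6.8820 * 100
Result: 15.4461 %


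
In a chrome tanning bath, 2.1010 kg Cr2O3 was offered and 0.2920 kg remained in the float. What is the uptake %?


Formula: Uptake = (offered - residual) / offered * 100
Substituting: Uptake = (2.1010 - 0.2920) / 2.1010 * 100
Result: 86.1019 %


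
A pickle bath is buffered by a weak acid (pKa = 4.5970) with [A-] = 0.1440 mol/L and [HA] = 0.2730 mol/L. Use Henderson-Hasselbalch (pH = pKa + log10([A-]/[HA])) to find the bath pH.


ratio = [A-] / [HA] = 0.1440 / 0.2730 = 0.5275
log10(ratio) = -0.2778
pH = pKa + log10(ratio) = 4.5970 - 0.2778 = 4.3192


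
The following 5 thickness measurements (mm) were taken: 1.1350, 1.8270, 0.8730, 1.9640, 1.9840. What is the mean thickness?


Formula: Average = sum / n
Substituting: Average = 7.7830 / 5
Result: 1.5566 mm


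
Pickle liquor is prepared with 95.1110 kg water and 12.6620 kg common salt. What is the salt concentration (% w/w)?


Formula: Conc = salt / (water + salt) * 100
Substituting: Conc = 12.6620 / (95.1110 + 12.6620) * 100
Result: 11.7488 %


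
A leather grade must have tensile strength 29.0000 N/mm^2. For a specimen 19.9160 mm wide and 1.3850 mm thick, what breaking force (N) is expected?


Formula: F = TS * w * t
Substituting: F = 29.0000 * 19.9160 * 1.3850
Result: 799.9261 N


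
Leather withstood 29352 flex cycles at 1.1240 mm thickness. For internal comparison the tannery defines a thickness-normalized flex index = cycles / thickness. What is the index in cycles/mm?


Formula: Index = cycles / thickness
Substituting: Index = 29352 / 1.1240
Result: 26113.8790 cycles/mm


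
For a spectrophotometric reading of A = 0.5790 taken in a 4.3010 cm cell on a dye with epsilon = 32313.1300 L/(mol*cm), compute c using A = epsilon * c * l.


Formula: c = A / (epsilon * l)
Substituting: c = 0.5790 / (32313.1300 * 4.3010)
Result: 4.1661e-06 mol/L


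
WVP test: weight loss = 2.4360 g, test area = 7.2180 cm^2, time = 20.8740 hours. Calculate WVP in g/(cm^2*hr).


Formula: WVP = loss / (area * time)
Substituting: WVP = 2.4360 / (7.2180 * 20.8740)
Result: 0.0161679 g/(cm^2*hr)


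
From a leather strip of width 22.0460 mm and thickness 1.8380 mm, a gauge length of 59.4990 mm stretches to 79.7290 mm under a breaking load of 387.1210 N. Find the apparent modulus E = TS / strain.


TS = F / (w * t) = 387.1210 / (22.0460 * 1.8380) = 9.5537 N/mm^2
strain = (Lf - L0) / L0 = (79.7290 - 59.4990) / 59.4990 = 0.3400
E = TS / strain = 9.5537 / 0.3400 = 28.0986 N/mm^2


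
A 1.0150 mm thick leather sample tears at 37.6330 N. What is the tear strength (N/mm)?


Formula: Tear strength = force / thickness
Substituting: Tear strength = 37.6330 / 1.0150
Result: 37.0768 N/mm


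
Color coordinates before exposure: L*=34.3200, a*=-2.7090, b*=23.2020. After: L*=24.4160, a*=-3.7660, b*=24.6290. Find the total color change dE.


dL = -9.9040, da = -1.0570, db = 1.4270
dE = sqrt((-9.9040)^2 + (-1.0570)^2 + 1.4270^2) = 10.0619


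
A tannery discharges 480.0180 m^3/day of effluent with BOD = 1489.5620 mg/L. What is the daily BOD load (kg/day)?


Formula: BOD_load = volume * conc / 1000
Substituting: BOD_load = 480.0180 * 1489.5620 / 1000
Result: 715.0166 kg/day


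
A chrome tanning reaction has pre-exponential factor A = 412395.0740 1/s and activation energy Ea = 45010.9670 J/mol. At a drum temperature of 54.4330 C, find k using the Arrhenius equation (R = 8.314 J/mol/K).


T_K = T_C + 273.15 = 54.4330 + 273.15 = 327.5830 K
exponent = -Ea / (R * T_K) = -45010.9670 / (8.314 * 327.5830) = -16.5267
k = A * exp(exponent) = 412395.0740 * exp(-16.5267) = 0.027406 1/s


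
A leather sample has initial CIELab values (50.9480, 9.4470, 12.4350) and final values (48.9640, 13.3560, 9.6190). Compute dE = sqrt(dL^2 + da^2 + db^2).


dL = -1.9840, da = 3.9090, db = -2.8160
dE = sqrt((-1.9840)^2 + 3.9090^2 + (-2.8160)^2) = 5.2102


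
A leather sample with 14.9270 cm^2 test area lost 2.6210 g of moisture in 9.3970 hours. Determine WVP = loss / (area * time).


Formula: WVP = loss / (area * time)
Substituting: WVP = 2.6210 / (14.9270 * 9.3970)
Result: 0.0186855 g/(cm^2*hr)


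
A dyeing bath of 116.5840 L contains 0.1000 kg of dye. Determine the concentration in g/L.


Formula: Conc = dye_mass(kg) / volume(L) * 1000
Substituting: Conc = 0.1000 / 116.5840 * 1000
Result: 0.8578 g/L


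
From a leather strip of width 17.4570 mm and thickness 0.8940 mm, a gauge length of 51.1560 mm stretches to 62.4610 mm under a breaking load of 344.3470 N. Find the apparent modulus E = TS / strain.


TS = F / (w * t) = 344.3470 / (17.4570 * 0.8940) = 22.0643 N/mm^2
strain = (Lf - L0) / L0 = (62.4610 - 51.1560) / 51.1560 = 0.2210
E = TS / strain = 22.0643 / 0.2210 = 99.8424 N/mm^2


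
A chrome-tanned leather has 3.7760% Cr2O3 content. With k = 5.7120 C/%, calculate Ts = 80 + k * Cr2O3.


Formula: Ts = 80 + k * Cr2O3
Substituting: Ts = 80 + 5.7120 * 3.7760
Result: 101.5685 C


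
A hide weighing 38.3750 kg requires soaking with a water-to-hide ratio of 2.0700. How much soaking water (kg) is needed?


Formula: Water = hide_weight * ratio
Substituting: Water = 38.3750 * 2.0700
Result: 79.4362 kg


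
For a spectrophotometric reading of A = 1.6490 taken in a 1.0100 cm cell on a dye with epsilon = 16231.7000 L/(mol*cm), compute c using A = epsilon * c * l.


Formula: c = A / (epsilon * l)
Substituting: c = 1.6490 / (16231.7000 * 1.0100)
Result: 1.0059e-04 mol/L


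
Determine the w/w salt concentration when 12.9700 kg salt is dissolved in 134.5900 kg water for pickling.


Formula: Conc = salt / (water + salt) * 100
Substituting: Conc = 12.9700 / (134.5900 + 12.9700) * 100
Result: 8.7896 %


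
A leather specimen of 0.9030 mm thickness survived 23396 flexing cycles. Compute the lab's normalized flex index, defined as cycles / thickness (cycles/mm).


Formula: Index = cycles / thickness
Substituting: Index = 23396 / 0.9030
Result: 25909.1916 cycles/mm


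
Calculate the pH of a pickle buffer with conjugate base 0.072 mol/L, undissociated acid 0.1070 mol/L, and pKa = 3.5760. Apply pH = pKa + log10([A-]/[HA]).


ratio = [A-] / [HA] = 0.072 / 0.1070 = 0.6729
log10(ratio) = -0.1721
pH = pKa + log10(ratio) = 3.5760 - 0.1721 = 3.4039


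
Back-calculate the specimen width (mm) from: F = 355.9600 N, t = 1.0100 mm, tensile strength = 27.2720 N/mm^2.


Formula: w = F / (TS * t)
Substituting: w = 355.9600 / (27.2720 * 1.0100)
Result: 12.9230 mm


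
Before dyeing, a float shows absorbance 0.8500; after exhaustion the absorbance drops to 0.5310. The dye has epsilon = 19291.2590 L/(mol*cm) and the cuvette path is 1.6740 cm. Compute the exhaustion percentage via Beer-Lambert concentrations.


c_initial = A_i / (epsilon * l) = 0.8500 / (19291.2590 * 1.6740) = 2.6321e-05 mol/L
c_final = A_f / (epsilon * l) = 0.5310 / (19291.2590 * 1.6740) = 1.6443e-05 mol/L
Exhaustion = (c_initial - c_final) / c_initial * 100 = (2.6321e-05 - 1.6443e-05) / 2.6321e-05 * 100 = 37.5294 %


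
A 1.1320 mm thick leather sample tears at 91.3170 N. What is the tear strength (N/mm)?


Formula: Tear strength = force / thickness
Substituting: Tear strength = 91.3170 / 1.1320
Result: 80.6687 N/mm


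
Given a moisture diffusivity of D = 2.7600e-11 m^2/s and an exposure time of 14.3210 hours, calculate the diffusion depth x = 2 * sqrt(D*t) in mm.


t = 14.3210 hr * 3600 = 51555.6000 s
D * t = 2.7600e-11 * 51555.6000 = 1.4229e-06
x = 2 * sqrt(D*t) = 2 * sqrt(1.4229e-06) = 0.00238574 m = 2.3857 mm


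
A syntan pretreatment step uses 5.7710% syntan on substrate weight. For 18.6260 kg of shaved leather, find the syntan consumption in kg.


Formula: Syntan = substrate * pct / 100
Substituting: Syntan = 18.6260 * 5.7710 / 100
Result: 1.0749 kg


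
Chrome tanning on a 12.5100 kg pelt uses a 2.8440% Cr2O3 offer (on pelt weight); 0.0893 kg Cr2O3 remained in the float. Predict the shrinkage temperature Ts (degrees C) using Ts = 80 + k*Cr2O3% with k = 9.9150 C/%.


Offered = pelt * offer_pct / 100 = 12.5100 * 2.8440 / 100 = 0.3558 kg
Uptake = offered - residual = 0.3558 - 0.0893 = 0.2665 kg
Cr2O3% on pelt = uptake / pelt * 100 = 0.2665 / 12.5100 * 100 = 2.1302 %
Ts = 80 + k * Cr2O3% = 80 + 9.9150 * 2.1302 = 101.1206 C


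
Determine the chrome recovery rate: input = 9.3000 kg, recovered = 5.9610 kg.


Formula: Recovery = recovered / input * 100
Substituting: Recovery = 5.9610 / 9.3000 * 100
Result: 64.0968 %


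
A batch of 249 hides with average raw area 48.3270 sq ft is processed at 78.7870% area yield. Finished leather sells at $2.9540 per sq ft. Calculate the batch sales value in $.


Raw_total = N * avg_area = 249 * 48.3270 = 12033.4230 sq ft
Finished = Raw_total * yield / 100 = 12033.4230 * 78.7870 / 100 = 9480.7730 sq ft
Value = Finished * price = 9480.7730 * 2.9540 = 28006.2034 $


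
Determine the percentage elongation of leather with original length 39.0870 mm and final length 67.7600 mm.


Formula: Elongation = (Lf - L0) / L0 * 100
Substituting: Elongation = (67.7600 - 39.0870) / 39.0870 * 100
Result: 73.3569 %


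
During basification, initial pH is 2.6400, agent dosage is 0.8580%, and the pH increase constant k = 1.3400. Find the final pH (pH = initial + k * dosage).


Formula: pH_final = pH_initial + k * base_pct
Substituting: pH_final = 2.6400 + 1.3400 * 0.8580
Result: 3.7897


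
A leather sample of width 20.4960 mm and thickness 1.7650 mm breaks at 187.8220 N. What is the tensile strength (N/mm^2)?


Formula: TS = force / (width * thickness)
Substituting: TS = 187.8220 / (20.4960 * 1.7650)
Result: 5.1920 N/mm^2


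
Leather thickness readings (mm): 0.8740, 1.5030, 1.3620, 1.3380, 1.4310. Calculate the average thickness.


Formula: Average = sum / n
Substituting: Average = 6.5080 / 5
Result: 1.3016 mm


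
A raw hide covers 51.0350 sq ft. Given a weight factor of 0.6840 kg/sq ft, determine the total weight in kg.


Formula: Weight = area * weight_per_sqft
Substituting: Weight = 51.0350 * 0.6840
Result: 34.9079 kg


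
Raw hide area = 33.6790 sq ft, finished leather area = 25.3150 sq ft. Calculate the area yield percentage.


Formula: Yield = finished / raw * 100
Substituting: Yield = 25.3150 / 33.6790 * 100
Result: 75.1655 %


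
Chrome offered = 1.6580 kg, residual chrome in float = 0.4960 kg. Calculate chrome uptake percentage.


Formula: Uptake = (offered - residual) / offered * 100
Substituting: Uptake = (1.6580 - 0.4960) / 1.6580 * 100
Result: 70.0844 %


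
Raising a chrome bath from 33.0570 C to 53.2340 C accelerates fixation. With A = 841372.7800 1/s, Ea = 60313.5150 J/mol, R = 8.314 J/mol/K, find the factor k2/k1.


T1 = 33.0570 + 273.15 = 306.2070 K; T2 = 53.2340 + 273.15 = 326.3840 K
k1 = A * exp(-Ea/(R*T1)) = 841372.7800 * exp(-60313.5150/(8.314*306.2070)) = 4.3249e-05 1/s
k2 = A * exp(-Ea/(R*T2)) = 841372.7800 * exp(-60313.5150/(8.314*326.3840)) = 1.8708e-04 1/s
k2/k1 = 1.8708e-04 / 4.3249e-05 = 4.3258


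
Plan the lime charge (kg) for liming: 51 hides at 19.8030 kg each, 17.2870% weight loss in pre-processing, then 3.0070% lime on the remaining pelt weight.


Total_raw = N * avg_wt = 51 * 19.8030 = 1009.9530 kg
Substrate = Total_raw * (1 - loss/100) = 1009.9530 * (1 - 17.2870/100) = 835.3624 kg
Lime = Substrate * pct / 100 = 835.3624 * 3.0070 / 100 = 25.1193 kg


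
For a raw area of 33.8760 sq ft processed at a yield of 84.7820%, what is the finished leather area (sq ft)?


Formula: finished = raw * yield / 100
Substituting: finished = 33.8760 * 84.7820 / 100
Result: 28.7208 sq ft


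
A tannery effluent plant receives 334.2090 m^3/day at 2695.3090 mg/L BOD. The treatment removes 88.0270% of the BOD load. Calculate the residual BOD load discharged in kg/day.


Load_in = volume * conc / 1000 = 334.2090 * 2695.3090 / 1000 = 900.7965 kg/day
Removed = Load_in * eff / 100 = 900.7965 * 88.0270 / 100 = 792.9442 kg/day
Load_out = Load_in - Removed = 900.7965 - 792.9442 = 107.8524 kg/day


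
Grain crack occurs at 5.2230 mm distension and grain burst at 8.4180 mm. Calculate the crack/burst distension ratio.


Formula: Ratio = crack / burst
Substituting: Ratio = 5.2230 / 8.4180
Result: 0.6205


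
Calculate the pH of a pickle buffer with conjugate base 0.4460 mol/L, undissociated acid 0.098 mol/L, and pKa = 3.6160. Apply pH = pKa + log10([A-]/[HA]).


ratio = [A-] / [HA] = 0.4460 / 0.098 = 4.5510
log10(ratio) = 0.6581
pH = pKa + log10(ratio) = 3.6160 + 0.6581 = 4.2741


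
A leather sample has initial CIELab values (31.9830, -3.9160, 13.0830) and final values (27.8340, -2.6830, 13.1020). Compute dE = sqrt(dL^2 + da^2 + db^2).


dL = -4.1490, da = 1.2330, db = 0.019
dE = sqrt((-4.1490)^2 + 1.2330^2 + 0.019^2) = 4.3284


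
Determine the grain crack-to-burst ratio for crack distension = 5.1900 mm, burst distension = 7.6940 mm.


Formula: Ratio = crack / burst
Substituting: Ratio = 5.1900 / 7.6940
Result: 0.6746


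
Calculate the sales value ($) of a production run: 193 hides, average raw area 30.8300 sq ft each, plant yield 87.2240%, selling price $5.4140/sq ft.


Raw_total = N * avg_area = 193 * 30.8300 = 5950.1900 sq ft
Finished = Raw_total * yield / 100 = 5950.1900 * 87.2240 / 100 = 5189.9937 sq ft
Value = Finished * price = 5189.9937 * 5.4140 = 28098.6260 $


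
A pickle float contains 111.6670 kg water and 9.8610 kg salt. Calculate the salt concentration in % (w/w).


Formula: Conc = salt / (water + salt) * 100
Substituting: Conc = 9.8610 / (111.6670 + 9.8610) * 100
Result: 8.1142 %


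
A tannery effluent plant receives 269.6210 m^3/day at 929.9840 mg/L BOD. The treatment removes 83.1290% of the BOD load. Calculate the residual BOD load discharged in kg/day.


Load_in = volume * conc / 1000 = 269.6210 * 929.9840 / 1000 = 250.7432 kg/day
Removed = Load_in * eff / 100 = 250.7432 * 83.1290 / 100 = 208.4403 kg/day
Load_out = Load_in - Removed = 250.7432 - 208.4403 = 42.3029 kg/day


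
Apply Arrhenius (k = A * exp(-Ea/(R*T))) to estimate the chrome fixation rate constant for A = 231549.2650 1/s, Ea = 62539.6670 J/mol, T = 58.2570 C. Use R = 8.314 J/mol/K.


T_K = T_C + 273.15 = 58.2570 + 273.15 = 331.4070 K
exponent = -Ea / (R * T_K) = -62539.6670 / (8.314 * 331.4070) = -22.6978
k = A * exp(exponent) = 231549.2650 * exp(-22.6978) = 3.2145e-05 1/s


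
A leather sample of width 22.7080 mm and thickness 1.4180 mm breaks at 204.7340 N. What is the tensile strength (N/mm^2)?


Formula: TS = force / (width * thickness)
Substituting: TS = 204.7340 / (22.7080 * 1.4180)
Result: 6.3582 N/mm^2


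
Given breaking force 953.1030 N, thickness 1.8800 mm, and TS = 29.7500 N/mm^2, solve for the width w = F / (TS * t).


Formula: w = F / (TS * t)
Substituting: w = 953.1030 / (29.7500 * 1.8800)
Result: 17.0410 mm


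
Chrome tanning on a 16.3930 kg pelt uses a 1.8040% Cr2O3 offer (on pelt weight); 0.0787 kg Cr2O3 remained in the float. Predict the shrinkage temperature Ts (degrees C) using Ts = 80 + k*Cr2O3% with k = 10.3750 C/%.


Offered = pelt * offer_pct / 100 = 16.3930 * 1.8040 / 100 = 0.2957 kg
Uptake = offered - residual = 0.2957 - 0.0787 = 0.2170 kg
Cr2O3% on pelt = uptake / pelt * 100 = 0.2170 / 16.3930 * 100 = 1.3239 %
Ts = 80 + k * Cr2O3% = 80 + 10.3750 * 1.3239 = 93.7356 C


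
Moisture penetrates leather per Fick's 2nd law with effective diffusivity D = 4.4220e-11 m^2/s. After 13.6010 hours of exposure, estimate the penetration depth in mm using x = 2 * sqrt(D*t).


t = 13.6010 hr * 3600 = 48963.6000 s
D * t = 4.4220e-11 * 48963.6000 = 2.1652e-06
x = 2 * sqrt(D*t) = 2 * sqrt(2.1652e-06) = 0.0029429 m = 2.9429 mm
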